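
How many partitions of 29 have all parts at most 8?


Using the generating function (1-x)^(-1)(1-x^2)^(-1)...(1-x^8)^(-1),
the coefficient of x^29 counts these restricted partitions.
Result = 2104

2104


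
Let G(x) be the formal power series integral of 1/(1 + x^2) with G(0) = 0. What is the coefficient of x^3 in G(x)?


1/(1 + x^2) = sum_{j>=0} (-1)^j x^(2j). Integrating termwise with G(0) = 0:
G(x) = sum_{j>=0} (-1)^j x^(2j+1) / (2j+1) = arctan(x).
Only odd powers are nonzero. For x^3 write 3 = 2*1 + 1, giving
(-1)^1 / 3 = -1/3 = -1/3.

-1/3


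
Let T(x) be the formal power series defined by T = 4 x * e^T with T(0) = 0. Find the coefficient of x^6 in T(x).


Apply the Lagrange inversion formula: if T = 4 x * phi(T) with phi(t) = e^t, then
[x^n] T = 4^n * (1/n) [t^(n-1)] phi(t)^n = 4^n * (1/n) [t^(n-1)] e^(n t) = 4^n * (1/n) * n^(n-1) / (n-1)! = 4^n * n^(n-1) / n!.
When c = 1 this is the Cayley count of rooted labeled trees on n vertices, divided by n!.
For n = 6: 4^6 * 6^5 / 6! = 4096 * 7776/720 = 221184/5.

221184/5


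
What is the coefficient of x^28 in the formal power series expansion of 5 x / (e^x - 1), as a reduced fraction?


The exponential generating function for Bernoulli numbers is
x / (e^x - 1) = sum_{k>=0} B_k x^k / k!.
So the coefficient of x^28 in 5 x / (e^x - 1) is 5 B_28 / 28!.
Computing: B_28 = -23749461029/870, 28! = 304888344611713860501504000000, giving
5 * -23749461029/870 / 304888344611713860501504000000 = -3392780147/7578653137491173103894528000000.

-3392780147/7578653137491173103894528000000


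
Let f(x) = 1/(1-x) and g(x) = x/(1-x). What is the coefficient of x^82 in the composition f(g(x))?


First simplify the composition: f(g(x)) = 1/(1 - x/(1-x)) = (1-x)/((1-x) - x) = (1-x)/(1-2x).
Now extract the coefficient. Write (1-x)/(1-2x) = 1/(1-2x) - x/(1-2x).
The coefficient of x^n in 1/(1-2x) is 2^n, and in x/(1-2x) is 2^(n-1) (for n >= 1).
So the coefficient of x^82 is 2^82 - 2^81 = 4835703278458516698824704 - 2417851639229258349412352 = 2417851639229258349412352.

2417851639229258349412352


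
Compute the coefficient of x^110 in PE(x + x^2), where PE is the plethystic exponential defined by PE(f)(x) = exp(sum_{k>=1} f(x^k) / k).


With f(x) = x + x^2, the exponent is sum_{k>=1} (x^k + x^(2k)) / k = -ln(1 - x) - ln(1 - x^2). Exponentiating:
PE(x + x^2) = 1 / ((1 - x)(1 - x^2)).
This is the generating function for partitions of n into parts of size 1 or 2. The number of 2's can be any j in 0..55, and the rest are 1's, so
[x^110] = floor(110/2) + 1 = 56.

56


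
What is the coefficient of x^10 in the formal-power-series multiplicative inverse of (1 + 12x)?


The inverse is 1/(1 + 12x). Apply the geometric identity 1/(1 - y) = sum_{k>=0} y^k with y = -12x:
1/(1 + 12x) = sum_{k>=0} (-12)^k x^k.
So the coefficient of x^10 is (-12)^10 = 61917364224.

61917364224


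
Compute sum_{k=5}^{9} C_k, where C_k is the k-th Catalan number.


C_5 through C_9: 42, 132, 429, 1430, 4862
Sum = 42 + 132 + 429 + 1430 + 4862
= 6895

6895


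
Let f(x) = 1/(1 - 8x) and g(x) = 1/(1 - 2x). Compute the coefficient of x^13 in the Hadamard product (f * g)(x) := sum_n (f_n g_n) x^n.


f has coefficients f_k = 8^k and g has coefficients g_k = 2^k, so the Hadamard product has coefficient (f*g)_k = 8^k * 2^k = 16^k.
For k = 13: 16^13 = 4503599627370496.

4503599627370496


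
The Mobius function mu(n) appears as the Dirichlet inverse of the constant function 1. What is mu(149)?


149 = 149 (all distinct primes).
mu(149) = (-1)^1 = -1

-1


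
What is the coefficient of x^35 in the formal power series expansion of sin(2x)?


The Maclaurin series is sin(t) = sum_{k>=0} (-1)^k t^(2k+1) / (2k+1)!, so substituting t = 2x, only odd powers of x are nonzero, with coefficient of x^(2k+1) equal to (-1)^k 2^(2k+1) / (2k+1)!.
Write 35 = 2*17 + 1, giving the coefficient (-1)^17 * 2^35 / 35! = -34359738368/10333147966386144929666651337523200000000 = -8/2405873491984360136479756640625.

-8/2405873491984360136479756640625


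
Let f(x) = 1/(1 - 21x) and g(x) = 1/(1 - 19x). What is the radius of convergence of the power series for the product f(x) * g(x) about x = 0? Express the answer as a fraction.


The radius of 1/(1 - 21x) is 1/21 (nearest singularity at x = 1/21), and the radius of 1/(1 - 19x) is 1/19.
The product f(x)*g(x) = 1/((1 - 21x)(1 - 19x)) has singularities at both 1/21 and 1/19, so its radius of convergence is the distance to the nearest one:
min(1/21, 1/19) = 1/21.

1/21


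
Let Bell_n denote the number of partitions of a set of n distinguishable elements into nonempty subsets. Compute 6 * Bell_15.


Bell_15 can be computed from the Bell triangle or from Dobinski's identity Bell_n = (1/e) * sum_{k>=0} k^n / k!.
Computing Bell_15 = 1382958545.
Then 6 * 1382958545 = 8297751270.

8297751270


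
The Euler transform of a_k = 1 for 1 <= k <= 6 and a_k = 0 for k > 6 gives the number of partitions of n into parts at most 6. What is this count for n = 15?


Partitions of 15 into parts at most 6:
Using generating function (1-x)^(-1)(1-x^2)^(-1)...(1-x^6)^(-1),
the coefficient of x^15 = 110

110


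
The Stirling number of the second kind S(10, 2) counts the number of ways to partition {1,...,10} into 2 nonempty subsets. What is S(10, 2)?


Using the explicit formula S(n,k) = (1/k!) sum_{j=0}^{k} (-1)^(k-j) C(k,j) j^n:
S(10, 2) = 511
Equivalently, S(n,k) is n! times the coefficient of x^n in the EGF (e^x - 1)^k / k!.

511


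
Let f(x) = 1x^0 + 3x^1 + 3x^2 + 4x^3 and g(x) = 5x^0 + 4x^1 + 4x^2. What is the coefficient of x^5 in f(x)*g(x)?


Cauchy product at x^5:
4*4
= 16

16


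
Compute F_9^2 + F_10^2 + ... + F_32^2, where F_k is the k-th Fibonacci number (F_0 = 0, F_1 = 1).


There is a standard identity sum_{k=0}^{N} F_k^2 = F_N * F_{N+1} (proved inductively from the telescoping relation F_k^2 = F_k F_{k+1} - F_{k-1} F_k). Then
sum_{k=9}^{32} F_k^2 = F_32 F_33 - F_8 F_9.
Computing: F_32 = 2178309, F_33 = 3524578, F_8 = 21, F_9 = 34.
Sum = 2178309 * 3524578 - 21 * 34 = 7677619977888.

7677619977888


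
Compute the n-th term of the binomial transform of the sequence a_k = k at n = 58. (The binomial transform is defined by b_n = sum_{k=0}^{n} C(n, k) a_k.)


With a_k = k, b_n = sum_{k=0}^{n} C(n, k) k. Using k * C(n, k) = n * C(n-1, k-1) gives b_n = n * sum_{k>=1} C(n-1, k-1) = n * 2^(n-1).
For n = 58: 58 * 2^57 = 58 * 144115188075855872 = 8358680908399640576.

8358680908399640576


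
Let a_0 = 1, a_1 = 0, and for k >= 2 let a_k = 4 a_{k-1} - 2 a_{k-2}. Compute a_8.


Iterating the recurrence forward:
a_0 = 1
a_1 = 0
a_2 = 4*0 - 2*1 = -2
a_3 = 4*-2 - 2*0 = -8
a_4 = 4*-8 - 2*-2 = -28
a_5 = 4*-28 - 2*-8 = -96
a_6 = 4*-96 - 2*-28 = -328
a_7 = 4*-328 - 2*-96 = -1120
a_8 = 4*-1120 - 2*-328 = -3824
So a_8 = -3824.

-3824


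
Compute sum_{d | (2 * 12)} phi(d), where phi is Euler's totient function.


First, 2 * 12 = 24. One classical identity is sum_{d | n} phi(d) = n (each k in [1, n] has a unique gcd with n, and among the k's with gcd(k, n) = n/d there are phi(d) of them). So the sum equals 24. We also verify directly:
Divisors of 24: 1, 2, 3, 4, 6, 8, 12, 24.
phi values: 1, 1, 2, 2, 2, 4, 4, 8.
Sum = 24.

24


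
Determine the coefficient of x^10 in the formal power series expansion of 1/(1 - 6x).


The geometric series identity gives 1/(1 - c x) = sum_{k>=0} c^k x^k, so the coefficient of x^k is c^k.
Here c = 6 and k = 10.
Computing: 6^10 = 60466176

60466176


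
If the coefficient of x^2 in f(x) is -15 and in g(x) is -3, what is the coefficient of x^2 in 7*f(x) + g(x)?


Scalar multiplication scales coefficients: 7 * -15 = -105.
Then add the g coefficient: -105 + -3
= -108

-108


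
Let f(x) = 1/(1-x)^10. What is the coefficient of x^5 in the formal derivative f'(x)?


Differentiate: d/dx [ 1/(1-x)^r ] = r / (1-x)^(r+1).
Here r = 10, so f'(x) = 10 / (1-x)^11.
The expansion of 1/(1-x)^(r+1) has coefficient of x^n equal to C(n+r, r).
So the coefficient of x^5 in f'(x) is
10 * C(15, 10) = 10 * 3003 = 30030

30030


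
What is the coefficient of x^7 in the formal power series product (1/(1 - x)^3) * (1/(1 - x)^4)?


Combine the factors: (1/(1 - x)^3) * (1/(1 - x)^4) = 1/(1 - x)^7.
Then use 1/(1 - x)^r = sum_{k>=0} C(k + r - 1, r - 1) x^k with r = 7 and k = 7:
C(13, 6) = 1716.

1716


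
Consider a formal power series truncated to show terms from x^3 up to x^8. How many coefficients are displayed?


From x^3 to x^8 inclusive, the count is 8 - 3 + 1 = 6.

6


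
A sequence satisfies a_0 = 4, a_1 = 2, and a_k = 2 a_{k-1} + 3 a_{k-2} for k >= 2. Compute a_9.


The characteristic equation is t^2 - 2 t - 3 = 0, with roots r_1 = 3 and r_2 = -1 (so c_1 = r_1 + r_2, c_2 = -r_1 r_2 as required).
One can use the closed form a_n = A r_1^n + B r_2^n, but direct iteration is more reliable:
a_0 = 4, a_1 = 2, a_2 = 16, a_3 = 38, a_4 = 124, a_5 = 362, a_6 = 1096, a_7 = 3278, a_8 = 9844, a_9 = 29522.
So a_9 = 29522.

29522


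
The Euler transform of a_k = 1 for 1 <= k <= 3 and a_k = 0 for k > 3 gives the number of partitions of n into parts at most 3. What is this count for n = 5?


Partitions of 5 into parts at most 3:
Using generating function (1-x)^(-1)(1-x^2)^(-1)(1-x^3)^(-1),
the coefficient of x^5 = 5

5


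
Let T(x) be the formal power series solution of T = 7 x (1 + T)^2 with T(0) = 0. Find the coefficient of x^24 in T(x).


Apply the Lagrange inversion formula: if T = 7 x * phi(T) with phi(t) = (1 + t)^2, then [x^n] T = 7^n * (1/n) [t^(n-1)] phi(t)^n = 7^n * (1/n) [t^(n-1)] (1 + t)^(2n) = 7^n * (1/n) C(2n, n-1).
Using the identity C(2n, n-1) = C(2n, n) * n / (n+1), the unscaled factor equals C(2n, n) / (n+1) = C_n, the n-th Catalan number.
For n = 24: C_24 = C(48, 24) / 25 = 32247603683100/25 = 1289904147324.
With the 7^24 = 191581231380566414401 factor, the coefficient is 191581231380566414401 * 1289904147324 = 247121424907231472112073939212924.

247121424907231472112073939212924


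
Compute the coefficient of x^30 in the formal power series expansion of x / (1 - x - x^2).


Let f(x) = sum_{k>=0} a_k x^k. Multiplying f(x) * (1 - x - x^2) = x and matching coefficients gives a_0 = 0, a_1 = 1, and a_k = a_{k-1} + a_{k-2} for k >= 2. These are the Fibonacci numbers F_k.
Iterating from F_0 = 0, F_1 = 1:
F_0=0, F_1=1, F_2=1, F_3=2, F_4=3, F_5=5, F_6=8, F_7=13, F_8=21, F_9=34, ...
F_30 = 832040.

832040


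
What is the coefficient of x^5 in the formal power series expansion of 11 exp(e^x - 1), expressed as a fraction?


exp(e^x - 1) is the exponential generating function for the Bell numbers Bell_k: exp(e^x - 1) = sum_{k>=0} Bell_k x^k / k!.
So the coefficient of x^5 in 11 exp(e^x - 1) is 11 Bell_5 / 5!.
Computing: Bell_5 = 52 and 5! = 120, giving
11 * 52/120 = 143/30.

143/30


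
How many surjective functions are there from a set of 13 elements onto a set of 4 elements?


By inclusion-exclusion on which target elements are missed, the number of surjections from an n-set onto a k-set is
surj(n, k) = sum_{j=0}^{k} (-1)^j C(k, j) (k - j)^n.
Equivalently surj(n, k) = k! * S(n, k), where S(n, k) is the Stirling number of the second kind.
For n = 13, k = 4:
S(13, 4) = 2532530, so
surj = 4! * 2532530 = 24 * 2532530 = 60780720.

60780720


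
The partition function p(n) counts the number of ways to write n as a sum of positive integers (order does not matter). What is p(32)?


Using the generating function prod_{k>=1} 1/(1-x^k), we compute p(32).
By dynamic programming over parts 1 through 32:
p(32) = 8349

8349


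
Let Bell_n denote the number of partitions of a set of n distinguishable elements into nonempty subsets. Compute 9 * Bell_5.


Bell_5 can be computed from the Bell triangle or from Dobinski's identity Bell_n = (1/e) * sum_{k>=0} k^n / k!.
Computing Bell_5 = 52.
Then 9 * 52 = 468.

468


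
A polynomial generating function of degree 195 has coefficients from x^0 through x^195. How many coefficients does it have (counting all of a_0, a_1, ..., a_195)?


A polynomial of degree 195 takes the form a_0 + a_1 x + ... + a_195 x^195.
The number of coefficients is 195 + 1 = 196.

196


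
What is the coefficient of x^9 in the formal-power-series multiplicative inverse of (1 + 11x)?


The inverse is 1/(1 + 11x). Apply the geometric identity 1/(1 - y) = sum_{k>=0} y^k with y = -11x:
1/(1 + 11x) = sum_{k>=0} (-11)^k x^k.
So the coefficient of x^9 is (-11)^9 = -2357947691.

-2357947691


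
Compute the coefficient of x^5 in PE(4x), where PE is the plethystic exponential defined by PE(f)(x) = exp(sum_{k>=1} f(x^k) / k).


With f(x) = 4x, the exponent is sum_{k>=1} 4 x^k / k = 4 * (-ln(1 - x)). Exponentiating:
PE(4x) = exp(-4 ln(1 - x)) = 1/(1 - x)^4.
By the negative binomial expansion, [x^n] 1/(1 - x)^4 = C(n + 3, 3).
For n = 5: C(8, 3) = 56.

56


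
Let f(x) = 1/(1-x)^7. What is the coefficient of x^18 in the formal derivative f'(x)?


Differentiate: d/dx [ 1/(1-x)^r ] = r / (1-x)^(r+1).
Here r = 7, so f'(x) = 7 / (1-x)^8.
The expansion of 1/(1-x)^(r+1) has coefficient of x^n equal to C(n+r, r).
So the coefficient of x^18 in f'(x) is
7 * C(25, 7) = 7 * 480700 = 3364900

3364900


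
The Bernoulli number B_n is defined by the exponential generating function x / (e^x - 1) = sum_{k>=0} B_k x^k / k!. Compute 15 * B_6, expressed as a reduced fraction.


Bernoulli numbers can also be computed recursively via B_0 = 1 and sum_{j=0}^{m} C(m+1, j) B_j = 0 for m >= 1. Odd-index Bernoulli numbers vanish for k >= 3.
Computing B_6 = 1/42, so 15 * B_6 = 15 * 1/42 = 5/14.

5/14


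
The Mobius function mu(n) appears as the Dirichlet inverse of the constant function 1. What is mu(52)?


52 has a squared prime factor, so mu(52) = 0.
Factorization reveals a repeated prime.

0


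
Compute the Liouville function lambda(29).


The Liouville function is lambda(k) = (-1)^Omega(k), where Omega(k) counts the prime factors of k with multiplicity.
Factoring: 29 = 29, so Omega(29) = 1.
lambda(29) = (-1)^1 = -1.

-1


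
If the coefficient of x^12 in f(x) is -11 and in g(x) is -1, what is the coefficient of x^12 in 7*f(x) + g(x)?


Scalar multiplication scales coefficients: 7 * -11 = -77.
Then add the g coefficient: -77 + -1
= -78

-78


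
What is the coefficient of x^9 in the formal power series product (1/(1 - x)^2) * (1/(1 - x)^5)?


Combine the factors: (1/(1 - x)^2) * (1/(1 - x)^5) = 1/(1 - x)^7.
Then use 1/(1 - x)^r = sum_{k>=0} C(k + r - 1, r - 1) x^k with r = 7 and k = 9:
C(15, 6) = 5005.

5005


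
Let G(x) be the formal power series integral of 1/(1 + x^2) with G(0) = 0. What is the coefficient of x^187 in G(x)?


1/(1 + x^2) = sum_{j>=0} (-1)^j x^(2j). Integrating termwise with G(0) = 0:
G(x) = sum_{j>=0} (-1)^j x^(2j+1) / (2j+1) = arctan(x).
Only odd powers are nonzero. For x^187 write 187 = 2*93 + 1, giving
(-1)^93 / 187 = -1/187 = -1/187.

-1/187


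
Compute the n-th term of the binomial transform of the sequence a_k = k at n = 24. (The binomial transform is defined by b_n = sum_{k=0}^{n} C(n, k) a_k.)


With a_k = k, b_n = sum_{k=0}^{n} C(n, k) k. Using k * C(n, k) = n * C(n-1, k-1) gives b_n = n * sum_{k>=1} C(n-1, k-1) = n * 2^(n-1).
For n = 24: 24 * 2^23 = 24 * 8388608 = 201326592.

201326592


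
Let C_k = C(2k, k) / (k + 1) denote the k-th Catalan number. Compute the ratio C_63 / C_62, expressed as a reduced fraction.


Using C_k = (2k)! / (k! (k+1)!), the ratio C_{k+1}/C_k simplifies to
C_{k+1}/C_k = [(2k+2)! / ((k+1)! (k+2)!)] * [k! (k+1)! / (2k)!]
 = (2k+2)(2k+1) / ((k+1)(k+2)) = 2(2k+1) / (k+2).
For k = 62: 2(2*62 + 1) / (62 + 2) = 250/64 = 125/32.

125/32


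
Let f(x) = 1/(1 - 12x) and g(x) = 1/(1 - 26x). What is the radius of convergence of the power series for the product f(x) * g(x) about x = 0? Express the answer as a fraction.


The radius of 1/(1 - 12x) is 1/12 (nearest singularity at x = 1/12), and the radius of 1/(1 - 26x) is 1/26.
The product f(x)*g(x) = 1/((1 - 12x)(1 - 26x)) has singularities at both 1/12 and 1/26, so its radius of convergence is the distance to the nearest one:
min(1/12, 1/26) = 1/26.

1/26


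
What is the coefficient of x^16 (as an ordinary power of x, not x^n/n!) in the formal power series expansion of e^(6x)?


The exponential series is e^y = sum_{k>=0} y^k / k!. Substituting y = 6x gives
e^(6x) = sum_{k>=0} 6^k x^k / k!.
So the coefficient of x^n is a^n/n! with a = 6, n = 16:
6^16 / 16! = 2821109907456/20922789888000 = 118098/875875

118098/875875


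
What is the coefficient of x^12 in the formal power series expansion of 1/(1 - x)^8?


The negative binomial / multiset identity is
1/(1 - x)^r = sum_{k>=0} C(k + r - 1, r - 1) x^k.
Here r = 8 and k = 12, so the coefficient is
C(12 + 7, 7) = C(19, 7)
= 50388

50388


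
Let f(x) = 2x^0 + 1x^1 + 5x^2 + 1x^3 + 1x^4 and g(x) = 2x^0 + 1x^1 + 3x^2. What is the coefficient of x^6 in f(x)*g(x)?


Cauchy product at x^6:
1*3
= 3

3


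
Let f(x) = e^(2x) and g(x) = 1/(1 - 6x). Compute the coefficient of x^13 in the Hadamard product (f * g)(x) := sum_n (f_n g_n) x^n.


Expanding: f_k = 2^k/k! (from e^(2x)) and g_k = 6^k (from 1/(1 - 6x)). So the Hadamard coefficient (f * g)_k = 2^k 6^k / k! = (12)^k / k!.
For k = 13: 12^13/13! = 106993205379072/6227020800 = 429981696/25025.

429981696/25025


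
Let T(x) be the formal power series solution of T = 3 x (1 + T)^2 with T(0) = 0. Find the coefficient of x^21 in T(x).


Apply the Lagrange inversion formula: if T = 3 x * phi(T) with phi(t) = (1 + t)^2, then [x^n] T = 3^n * (1/n) [t^(n-1)] phi(t)^n = 3^n * (1/n) [t^(n-1)] (1 + t)^(2n) = 3^n * (1/n) C(2n, n-1).
Using the identity C(2n, n-1) = C(2n, n) * n / (n+1), the unscaled factor equals C(2n, n) / (n+1) = C_n, the n-th Catalan number.
For n = 21: C_21 = C(42, 21) / 22 = 538257874440/22 = 24466267020.
With the 3^21 = 10460353203 factor, the coefficient is 10460353203 * 24466267020 = 255925794588110265060.

255925794588110265060


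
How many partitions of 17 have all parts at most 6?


Using the generating function (1-x)^(-1)(1-x^2)^(-1)...(1-x^6)^(-1),
the coefficient of x^17 counts these restricted partitions.
Result = 163

163


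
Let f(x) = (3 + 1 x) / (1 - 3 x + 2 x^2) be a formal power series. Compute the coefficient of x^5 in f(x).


Write f(x) = sum_{k>=0} a_k x^k. Multiplying both sides by 1 - 3 x + 2 x^2 gives
(1 - 3 x + 2 x^2) sum_{k>=0} a_k x^k = 3 + 1 x.
Matching coefficients:
 x^0: a_0 = 3
 x^1: a_1 - 3 a_0 = 1  =>  a_1 = 3*3 + 1 = 10
 x^k (k >= 2): a_k = 3 a_{k-1} - 2 a_{k-2}.
Iterating: a_2 = 24, a_3 = 52, a_4 = 108, a_5 = 220.
So the coefficient of x^5 is 220.

220


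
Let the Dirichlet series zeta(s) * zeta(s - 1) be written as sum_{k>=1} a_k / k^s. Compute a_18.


Convolution gives a_k = sum_{d | k} d * 1 = sum_{d | k} d = sigma(k), the sum of positive divisors of k.
For k = 18, the divisors are 1, 2, 3, 6, 9, 18, so
sigma(18) = 1 + 2 + 3 + 6 + 9 + 18 = 39.

39


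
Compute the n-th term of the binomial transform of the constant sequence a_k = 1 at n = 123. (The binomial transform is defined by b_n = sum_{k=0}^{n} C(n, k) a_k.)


With a_k = 1 for all k, b_n = sum_{k=0}^{n} C(n, k) = 2^n by the binomial theorem.
For n = 123: 2^123 = 10633823966279326983230456482242756608.

10633823966279326983230456482242756608


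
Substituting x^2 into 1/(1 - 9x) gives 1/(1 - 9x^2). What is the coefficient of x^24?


The coefficient of x^(2m) in 1/(1 - 9x^2) is 9^m.
With n = 24 = 2*12, the coefficient is 9^12 = 282429536481.

282429536481


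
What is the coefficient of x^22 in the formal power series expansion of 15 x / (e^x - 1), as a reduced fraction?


The exponential generating function for Bernoulli numbers is
x / (e^x - 1) = sum_{k>=0} B_k x^k / k!.
So the coefficient of x^22 in 15 x / (e^x - 1) is 15 B_22 / 22!.
Computing: B_22 = 854513/138, 22! = 1124000727777607680000, giving
15 * 854513/138 / 1124000727777607680000 = 77683/940073335959453696000.

77683/940073335959453696000


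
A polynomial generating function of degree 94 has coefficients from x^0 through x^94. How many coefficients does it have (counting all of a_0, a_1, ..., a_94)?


A polynomial of degree 94 takes the form a_0 + a_1 x + ... + a_94 x^94.
The number of coefficients is 94 + 1 = 95.

95


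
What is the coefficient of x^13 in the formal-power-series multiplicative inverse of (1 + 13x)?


The inverse is 1/(1 + 13x). Apply the geometric identity 1/(1 - y) = sum_{k>=0} y^k with y = -13x:
1/(1 + 13x) = sum_{k>=0} (-13)^k x^k.
So the coefficient of x^13 is (-13)^13 = -302875106592253.

-302875106592253


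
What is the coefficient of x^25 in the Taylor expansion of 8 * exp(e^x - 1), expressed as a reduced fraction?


exp(e^x - 1) = sum_{k>=0} Bell_k x^k / k!, where Bell_k is the k-th Bell number.
So the coefficient of x^25 is 8 * Bell_25 / 25!.
Computing: Bell_25 = 4638590332229999353 and 25! = 15511210043330985984000000, giving
8 * 4638590332229999353/15511210043330985984000000 = 356814640940769181/149146250416644096000000.

356814640940769181/149146250416644096000000


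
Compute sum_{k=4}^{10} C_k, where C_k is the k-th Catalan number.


C_4 through C_10: 14, 42, 132, 429, 1430, 4862, 16796
Sum = 14 + 42 + 132 + 429 + 1430 + 4862 + 16796
= 23705

23705


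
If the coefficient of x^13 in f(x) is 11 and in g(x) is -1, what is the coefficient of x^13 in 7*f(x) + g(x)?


Scalar multiplication scales coefficients: 7 * 11 = 77.
Then add the g coefficient: 77 + -1
= 76

76


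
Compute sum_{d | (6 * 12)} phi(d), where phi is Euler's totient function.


First, 6 * 12 = 72. One classical identity is sum_{d | n} phi(d) = n (each k in [1, n] has a unique gcd with n, and among the k's with gcd(k, n) = n/d there are phi(d) of them). So the sum equals 72. We also verify directly:
Divisors of 72: 1, 2, 3, 4, 6, 8, 9, 12, 18, 24, 36, 72.
phi values: 1, 1, 2, 2, 2, 4, 6, 4, 6, 8, 12, 24.
Sum = 72.

72


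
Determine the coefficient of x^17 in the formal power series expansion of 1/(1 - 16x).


The geometric series identity gives 1/(1 - c x) = sum_{k>=0} c^k x^k, so the coefficient of x^k is c^k.
Here c = 16 and k = 17.
Computing: 16^17 = 295147905179352825856

295147905179352825856


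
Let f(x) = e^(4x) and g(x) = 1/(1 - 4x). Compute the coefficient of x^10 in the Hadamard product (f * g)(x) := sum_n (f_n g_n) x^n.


Expanding: f_k = 4^k/k! (from e^(4x)) and g_k = 4^k (from 1/(1 - 4x)). So the Hadamard coefficient (f * g)_k = 4^k 4^k / k! = (16)^k / k!.
For k = 10: 16^10/10! = 1099511627776/3628800 = 4294967296/14175.

4294967296/14175


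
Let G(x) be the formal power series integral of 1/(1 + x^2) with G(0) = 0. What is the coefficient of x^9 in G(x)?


1/(1 + x^2) = sum_{j>=0} (-1)^j x^(2j). Integrating termwise with G(0) = 0:
G(x) = sum_{j>=0} (-1)^j x^(2j+1) / (2j+1) = arctan(x).
Only odd powers are nonzero. For x^9 write 9 = 2*4 + 1, giving
(-1)^4 / 9 = 1/9 = 1/9.

1/9


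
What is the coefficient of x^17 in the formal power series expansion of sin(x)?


The Maclaurin series is sin(t) = sum_{k>=0} (-1)^k t^(2k+1) / (2k+1)!, so substituting t = x, only odd powers of x are nonzero, with coefficient of x^(2k+1) equal to (-1)^k / (2k+1)!.
Write 17 = 2*8 + 1, giving the coefficient (-1)^8 / 17! = 1/355687428096000 = 1/355687428096000.

1/355687428096000


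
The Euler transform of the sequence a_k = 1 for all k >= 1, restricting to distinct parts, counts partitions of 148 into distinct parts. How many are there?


Partitions of 148 into distinct parts can be computed via generating function.
Product (1+x)(1+x^2)(1+x^3)...
The coefficient of x^148 = 16893952

16893952


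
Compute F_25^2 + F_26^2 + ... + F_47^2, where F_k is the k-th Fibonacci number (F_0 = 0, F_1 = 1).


There is a standard identity sum_{k=0}^{N} F_k^2 = F_N * F_{N+1} (proved inductively from the telescoping relation F_k^2 = F_k F_{k+1} - F_{k-1} F_k). Then
sum_{k=25}^{47} F_k^2 = F_47 F_48 - F_24 F_25.
Computing: F_47 = 2971215073, F_48 = 4807526976, F_24 = 46368, F_25 = 75025.
Sum = 2971215073 * 4807526976 - 46368 * 75025 = 14284196611466550048.

14284196611466550048


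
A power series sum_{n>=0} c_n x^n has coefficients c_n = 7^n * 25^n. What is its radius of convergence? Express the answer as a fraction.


By the root test (Cauchy-Hadamard), the radius is R = 1 / limsup_n |c_n|^(1/n).
Here |c_n|^(1/n) = (7^n * 25^n)^(1/n) = 7 * 25 = 175 for all n.
So R = 1/175 = 1/175.

1/175


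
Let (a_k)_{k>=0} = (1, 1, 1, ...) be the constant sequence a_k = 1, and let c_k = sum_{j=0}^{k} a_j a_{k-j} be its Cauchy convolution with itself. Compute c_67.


Since a_j = 1 for all j >= 0, the convolution sum becomes
c_k = sum_{j=0}^{k} 1 * 1 = 1 * (k + 1).
Equivalently, the generating function of (a_k) is 1/(1 - x) and its square is 1/(1 - x)^2 = sum_{k>=0} 1(k + 1) x^k.
For k = 67: 1 * 68 = 68.

68


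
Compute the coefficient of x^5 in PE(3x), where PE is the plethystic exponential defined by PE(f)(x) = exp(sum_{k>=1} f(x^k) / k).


With f(x) = 3x, the exponent is sum_{k>=1} 3 x^k / k = 3 * (-ln(1 - x)). Exponentiating:
PE(3x) = exp(-3 ln(1 - x)) = 1/(1 - x)^3.
By the negative binomial expansion, [x^n] 1/(1 - x)^3 = C(n + 2, 2).
For n = 5: C(7, 2) = 21.

21


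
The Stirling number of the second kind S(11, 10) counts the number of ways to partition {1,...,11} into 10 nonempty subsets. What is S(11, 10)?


Using the explicit formula S(n,k) = (1/k!) sum_{j=0}^{k} (-1)^(k-j) C(k,j) j^n:
S(11, 10) = 55
Equivalently, S(n,k) is n! times the coefficient of x^n in the EGF (e^x - 1)^k / k!.

55


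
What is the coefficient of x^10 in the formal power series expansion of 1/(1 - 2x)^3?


The general identity 1/(1 - c x)^r = sum_{k>=0} c^k C(k + r - 1, r - 1) x^k follows by substituting y = c x into 1/(1 - y)^r = sum_{k>=0} C(k + r - 1, r - 1) y^k.
For c = 2, r = 3, k = 10:
2^10 * C(12, 2) = 1024 * 66 = 67584.

67584


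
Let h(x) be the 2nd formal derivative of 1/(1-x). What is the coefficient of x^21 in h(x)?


Differentiating 2 times: d^2/dx^2 [1/(1-x)] = 2!/(1-x)^3.
The expansion 1/(1-x)^3 = sum_{k>=0} C(k+2, 2) x^k, so the coefficient of x^n in 2!/(1-x)^3 is 2! * C(n+2, 2).
For n = 21: 2 * C(23, 2) = 2 * 253 = 506

506


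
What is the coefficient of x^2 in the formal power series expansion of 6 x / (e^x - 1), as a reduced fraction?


The exponential generating function for Bernoulli numbers is
x / (e^x - 1) = sum_{k>=0} B_k x^k / k!.
So the coefficient of x^2 in 6 x / (e^x - 1) is 6 B_2 / 2!.
Computing: B_2 = 1/6, 2! = 2, giving
6 * 1/6 / 2 = 1/2.

1/2


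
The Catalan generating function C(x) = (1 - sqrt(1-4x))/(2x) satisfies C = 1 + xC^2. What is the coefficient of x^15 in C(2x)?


Substituting x -> 2x scales the n-th coefficient by 2^n, so [x^15] C(2x) = 2^15 * C_15.
C_15 = C(2*15, 15)/(16) = 155117520/16 = 9694845.
So 2^15 * 9694845 = 32768 * 9694845 = 317680680960.

317680680960


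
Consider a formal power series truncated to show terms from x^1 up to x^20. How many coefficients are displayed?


From x^1 to x^20 inclusive, the count is 20 - 1 + 1 = 20.

20


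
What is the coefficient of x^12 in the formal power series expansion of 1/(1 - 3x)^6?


The general identity 1/(1 - c x)^r = sum_{k>=0} c^k C(k + r - 1, r - 1) x^k follows by substituting y = c x into 1/(1 - y)^r = sum_{k>=0} C(k + r - 1, r - 1) y^k.
For c = 3, r = 6, k = 12:
3^12 * C(17, 5) = 531441 * 6188 = 3288556908.

3288556908


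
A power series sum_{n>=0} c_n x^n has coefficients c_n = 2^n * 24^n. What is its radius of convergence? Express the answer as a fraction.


By the root test (Cauchy-Hadamard), the radius is R = 1 / limsup_n |c_n|^(1/n).
Here |c_n|^(1/n) = (2^n * 24^n)^(1/n) = 2 * 24 = 48 for all n.
So R = 1/48 = 1/48.

1/48


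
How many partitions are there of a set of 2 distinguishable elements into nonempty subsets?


Bell_2 can be computed from the Bell triangle or from Dobinski's identity Bell_n = (1/e) * sum_{k>=0} k^n / k!.
Computing Bell_2 = 2.

2


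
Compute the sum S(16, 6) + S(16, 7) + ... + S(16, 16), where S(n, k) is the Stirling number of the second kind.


By definition, S(n, k) counts partitions of an n-set into exactly k nonempty blocks.
Computing row n = 16 for k = 6..16:
S(16, k): 2734926558, 3281882604, 2141764053, 820784250, 193754990, 28936908, 2757118, 165620, 6020, 120, 1
Sum = 9204978242.

9204978242


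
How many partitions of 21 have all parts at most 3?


Using the generating function (1-x)^(-1)(1-x^2)^(-1)(1-x^3)^(-1),
the coefficient of x^21 counts these restricted partitions.
Result = 48

48


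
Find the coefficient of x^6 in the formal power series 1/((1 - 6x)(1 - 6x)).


By partial fractions or Cauchy convolution:
The coefficient equals sum_{k=0}^{6} 6^k * 6^(6-k).
= 326592

326592


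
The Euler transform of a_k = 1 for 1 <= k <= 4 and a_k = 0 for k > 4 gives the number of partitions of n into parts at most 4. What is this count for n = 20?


Partitions of 20 into parts at most 4:
Using generating function (1-x)^(-1)(1-x^2)^(-1)...(1-x^4)^(-1),
the coefficient of x^20 = 108

108


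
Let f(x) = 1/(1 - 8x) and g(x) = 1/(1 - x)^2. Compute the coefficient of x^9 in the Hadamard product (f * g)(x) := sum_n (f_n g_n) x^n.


f has coefficients f_k = 8^k. For g = 1/(1 - x)^2 the coefficient is g_k = C(k + 1, 1) = k + 1. The Hadamard coefficient is (f * g)_k = 8^k * (k + 1).
For k = 9: 8^9 * 10 = 134217728 * 10 = 1342177280.

1342177280


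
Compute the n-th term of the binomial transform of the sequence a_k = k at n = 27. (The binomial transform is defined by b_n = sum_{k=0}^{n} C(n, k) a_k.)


With a_k = k, b_n = sum_{k=0}^{n} C(n, k) k. Using k * C(n, k) = n * C(n-1, k-1) gives b_n = n * sum_{k>=1} C(n-1, k-1) = n * 2^(n-1).
For n = 27: 27 * 2^26 = 27 * 67108864 = 1811939328.

1811939328


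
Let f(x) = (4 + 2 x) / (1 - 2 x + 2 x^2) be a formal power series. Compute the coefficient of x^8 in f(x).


Write f(x) = sum_{k>=0} a_k x^k. Multiplying both sides by 1 - 2 x + 2 x^2 gives
(1 - 2 x + 2 x^2) sum_{k>=0} a_k x^k = 4 + 2 x.
Matching coefficients:
 x^0: a_0 = 4
 x^1: a_1 - 2 a_0 = 2  =>  a_1 = 2*4 + 2 = 10
 x^k (k >= 2): a_k = 2 a_{k-1} - 2 a_{k-2}.
Iterating: a_2 = 12, a_3 = 4, a_4 = -16, a_5 = -40, a_6 = -48, a_7 = -16, a_8 = 64.
So the coefficient of x^8 is 64.

64


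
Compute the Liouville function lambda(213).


The Liouville function is lambda(k) = (-1)^Omega(k), where Omega(k) counts the prime factors of k with multiplicity.
Factoring: 213 = 3 * 71, so Omega(213) = 2.
lambda(213) = (-1)^2 = 1.

1


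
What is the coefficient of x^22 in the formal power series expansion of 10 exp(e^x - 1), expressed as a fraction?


exp(e^x - 1) is the exponential generating function for the Bell numbers Bell_k: exp(e^x - 1) = sum_{k>=0} Bell_k x^k / k!.
So the coefficient of x^22 in 10 exp(e^x - 1) is 10 Bell_22 / 22!.
Computing: Bell_22 = 4506715738447323 and 22! = 1124000727777607680000, giving
10 * 4506715738447323/1124000727777607680000 = 88366975263673/2203922995642368000.

88366975263673/2203922995642368000


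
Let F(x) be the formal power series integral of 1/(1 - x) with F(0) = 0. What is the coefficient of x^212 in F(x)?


1/(1 - x) = sum_{k>=0} x^k. Integrating termwise and using F(0) = 0 gives
F(x) = sum_{k>=0} x^(k+1) / (k+1) = sum_{m>=1} x^m / m = -ln(1 - x).
So the coefficient of x^212 is 1/212 = 1/212.

1/212


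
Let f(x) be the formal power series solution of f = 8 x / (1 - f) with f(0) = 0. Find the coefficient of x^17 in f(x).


Apply Lagrange inversion: f = 8 x * phi(f) with phi(t) = 1/(1 - t), so
[x^n] f = 8^n * (1/n) [t^(n-1)] phi(t)^n = 8^n * (1/n) [t^(n-1)] (1 - t)^(-n) = 8^n * (1/n) C(2n - 2, n - 1) = 8^n * C_{n-1}.
For n = 17: C_16 = C(32, 16) / 17 = 601080390/17 = 35357670.
With the 8^17 = 2251799813685248 factor, the coefficient is 2251799813685248 * 35357670 = 79618394718344482652160.

79618394718344482652160


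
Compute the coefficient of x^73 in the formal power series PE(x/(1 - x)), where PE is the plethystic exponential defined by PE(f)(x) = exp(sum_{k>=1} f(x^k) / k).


For f(x) = x/(1 - x) we have
sum_{k>=1} f(x^k) / k = sum_{k>=1} (1/k) * x^k / (1 - x^k) = sum_{k, m >= 1} x^(k m) / k,
which after exponentiating simplifies to
PE(x/(1 - x)) = prod_{k>=1} 1 / (1 - x^k).
This is the generating function for the partition function p(n), so the coefficient of x^73 is p(73).
Computing p(73) by dynamic programming over parts 1, 2, ..., 73: p(73) = 6185689.

6185689


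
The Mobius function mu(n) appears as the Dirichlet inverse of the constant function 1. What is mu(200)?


200 has a squared prime factor, so mu(200) = 0.
Factorization reveals a repeated prime.

0


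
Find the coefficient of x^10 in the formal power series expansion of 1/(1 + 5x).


Write 1/(1 + c x) = 1/(1 - (-c) x) and apply the geometric-series identity
1/(1 - y) = sum_{k>=0} y^k to get 1/(1 + c x) = sum_{k>=0} (-c)^k x^k.
So the coefficient of x^k is (-c)^k = (-1)^k * c^k.
Here c = 5 and k = 10:
(-5)^10 = 1 * 9765625 = 9765625

9765625


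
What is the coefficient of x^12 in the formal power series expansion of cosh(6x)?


The Maclaurin series is cosh(t) = sum_{m>=0} t^(2m) / (2m)!, so substituting t = 6x, only even powers of x are nonzero, with coefficient of x^(2m) equal to 6^(2m) / (2m)!.
For x^12 the coefficient is 6^12/12! = 2176782336/479001600 = 8748/1925.

8748/1925


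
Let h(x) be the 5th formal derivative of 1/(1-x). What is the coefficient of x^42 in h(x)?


Differentiating 5 times: d^5/dx^5 [1/(1-x)] = 5!/(1-x)^6.
The expansion 1/(1-x)^6 = sum_{k>=0} C(k+5, 5) x^k, so the coefficient of x^n in 5!/(1-x)^6 is 5! * C(n+5, 5).
For n = 42: 120 * C(47, 5) = 120 * 1533939 = 184072680

184072680


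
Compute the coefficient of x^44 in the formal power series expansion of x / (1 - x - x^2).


Let f(x) = sum_{k>=0} a_k x^k. Multiplying f(x) * (1 - x - x^2) = x and matching coefficients gives a_0 = 0, a_1 = 1, and a_k = a_{k-1} + a_{k-2} for k >= 2. These are the Fibonacci numbers F_k.
Iterating from F_0 = 0, F_1 = 1:
F_0=0, F_1=1, F_2=1, F_3=2, F_4=3, F_5=5, F_6=8, F_7=13, F_8=21, F_9=34, ...
F_44 = 701408733.

701408733


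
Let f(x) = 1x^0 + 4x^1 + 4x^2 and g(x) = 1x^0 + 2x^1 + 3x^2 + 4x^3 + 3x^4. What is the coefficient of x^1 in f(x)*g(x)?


Cauchy product at x^1:
1*2 + 4*1
= 6

6


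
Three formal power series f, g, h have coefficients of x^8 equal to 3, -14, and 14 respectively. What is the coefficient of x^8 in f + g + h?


Series addition is componentwise:
3 + -14 + 14
= 3

3


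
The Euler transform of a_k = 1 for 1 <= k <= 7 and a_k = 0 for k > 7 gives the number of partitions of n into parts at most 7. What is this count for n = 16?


Partitions of 16 into parts at most 7:
Using generating function (1-x)^(-1)(1-x^2)^(-1)...(1-x^7)^(-1),
the coefficient of x^16 = 164

164


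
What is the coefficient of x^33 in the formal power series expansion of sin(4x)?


The Maclaurin series is sin(t) = sum_{k>=0} (-1)^k t^(2k+1) / (2k+1)!, so substituting t = 4x, only odd powers of x are nonzero, with coefficient of x^(2k+1) equal to (-1)^k 4^(2k+1) / (2k+1)!.
Write 33 = 2*16 + 1, giving the coefficient (-1)^16 * 4^33 / 33! = 73786976294838206464/8683317618811886495518194401280000000 = 34359738368/4043484860477916195764296875.

34359738368/4043484860477916195764296875


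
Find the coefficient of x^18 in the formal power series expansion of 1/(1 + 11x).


Write 1/(1 + c x) = 1/(1 - (-c) x) and apply the geometric-series identity
1/(1 - y) = sum_{k>=0} y^k to get 1/(1 + c x) = sum_{k>=0} (-c)^k x^k.
So the coefficient of x^k is (-c)^k = (-1)^k * c^k.
Here c = 11 and k = 18:
(-11)^18 = 1 * 5559917313492231481 = 5559917313492231481

5559917313492231481


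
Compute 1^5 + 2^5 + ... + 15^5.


This power sum has a closed form given by Faulhaber's formula
sum_{k=1}^{m} k^p = (1 / (p + 1)) * sum_{j=0}^{p} C(p + 1, j) B_j m^(p + 1 - j),
but for small m direct computation is fastest:
1 + 32 + 243 + 1024 + 3125 + 7776 + 16807 + 32768 + 59049 + 100000 + 161051 + 248832 + 371293 + 537824 + 759375 = 2299200.

2299200


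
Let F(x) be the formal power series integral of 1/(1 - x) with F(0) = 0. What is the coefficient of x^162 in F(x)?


1/(1 - x) = sum_{k>=0} x^k. Integrating termwise and using F(0) = 0 gives
F(x) = sum_{k>=0} x^(k+1) / (k+1) = sum_{m>=1} x^m / m = -ln(1 - x).
So the coefficient of x^162 is 1/162 = 1/162.

1/162


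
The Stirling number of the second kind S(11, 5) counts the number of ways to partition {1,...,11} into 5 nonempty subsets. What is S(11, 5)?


Using the explicit formula S(n,k) = (1/k!) sum_{j=0}^{k} (-1)^(k-j) C(k,j) j^n:
S(11, 5) = 246730
Equivalently, S(n,k) is n! times the coefficient of x^n in the EGF (e^x - 1)^k / k!.

246730


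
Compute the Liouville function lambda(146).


The Liouville function is lambda(k) = (-1)^Omega(k), where Omega(k) counts the prime factors of k with multiplicity.
Factoring: 146 = 2 * 73, so Omega(146) = 2.
lambda(146) = (-1)^2 = 1.

1


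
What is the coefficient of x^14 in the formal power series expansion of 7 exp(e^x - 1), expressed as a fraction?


exp(e^x - 1) is the exponential generating function for the Bell numbers Bell_k: exp(e^x - 1) = sum_{k>=0} Bell_k x^k / k!.
So the coefficient of x^14 in 7 exp(e^x - 1) is 7 Bell_14 / 14!.
Computing: Bell_14 = 190899322 and 14! = 87178291200, giving
7 * 190899322/87178291200 = 95449661/6227020800.

95449661/6227020800


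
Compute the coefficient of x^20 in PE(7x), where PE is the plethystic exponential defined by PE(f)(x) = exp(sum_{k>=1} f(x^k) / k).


With f(x) = 7x, the exponent is sum_{k>=1} 7 x^k / k = 7 * (-ln(1 - x)). Exponentiating:
PE(7x) = exp(-7 ln(1 - x)) = 1/(1 - x)^7.
By the negative binomial expansion, [x^n] 1/(1 - x)^7 = C(n + 6, 6).
For n = 20: C(26, 6) = 230230.

230230


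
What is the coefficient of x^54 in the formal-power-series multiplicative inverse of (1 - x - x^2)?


Let the inverse be f(x) = sum_{k>=0} a_k x^k. From f(x) * (1 - x - x^2) = 1 and matching coefficients:
 x^0: a_0 = 1.
 x^1: a_1 - a_0 = 0, so a_1 = 1.
 x^k (k >= 2): a_k - a_{k-1} - a_{k-2} = 0, i.e. a_k = a_{k-1} + a_{k-2}.
This is the Fibonacci-type recurrence shifted so that a_0 = a_1 = 1.
Iterating: a_0=1, a_1=1, a_2=2, a_3=3, a_4=5, a_5=8, a_6=13, a_7=21, a_8=34, a_9=55, ...
a_54 = 139583862445.

139583862445


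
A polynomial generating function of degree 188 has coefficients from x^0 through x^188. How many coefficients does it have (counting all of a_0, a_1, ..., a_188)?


A polynomial of degree 188 takes the form a_0 + a_1 x + ... + a_188 x^188.
The number of coefficients is 188 + 1 = 189.

189


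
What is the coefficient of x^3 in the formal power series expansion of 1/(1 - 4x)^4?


The general identity 1/(1 - c x)^r = sum_{k>=0} c^k C(k + r - 1, r - 1) x^k follows by substituting y = c x into 1/(1 - y)^r = sum_{k>=0} C(k + r - 1, r - 1) y^k.
For c = 4, r = 4, k = 3:
4^3 * C(6, 3) = 64 * 20 = 1280.

1280


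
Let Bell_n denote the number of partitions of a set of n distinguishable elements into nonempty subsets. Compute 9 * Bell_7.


Bell_7 can be computed from the Bell triangle or from Dobinski's identity Bell_n = (1/e) * sum_{k>=0} k^n / k!.
Computing Bell_7 = 877.
Then 9 * 877 = 7893.

7893


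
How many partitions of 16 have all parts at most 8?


Using the generating function (1-x)^(-1)(1-x^2)^(-1)...(1-x^8)^(-1),
the coefficient of x^16 counts these restricted partitions.
Result = 186

186


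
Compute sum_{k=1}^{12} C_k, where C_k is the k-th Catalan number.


C_1 through C_12: 1, 2, 5, 14, 42, 132, 429, 1430, 4862, 16796, 58786, 208012
Sum = 1 + 2 + 5 + 14 + 42 + 132 + 429 + 1430 + 4862 + 16796 + 58786 + 208012
= 290511

290511


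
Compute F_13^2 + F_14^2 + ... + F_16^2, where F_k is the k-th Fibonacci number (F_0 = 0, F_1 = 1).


There is a standard identity sum_{k=0}^{N} F_k^2 = F_N * F_{N+1} (proved inductively from the telescoping relation F_k^2 = F_k F_{k+1} - F_{k-1} F_k). Then
sum_{k=13}^{16} F_k^2 = F_16 F_17 - F_12 F_13.
Computing: F_16 = 987, F_17 = 1597, F_12 = 144, F_13 = 233.
Sum = 987 * 1597 - 144 * 233 = 1542687.

1542687
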